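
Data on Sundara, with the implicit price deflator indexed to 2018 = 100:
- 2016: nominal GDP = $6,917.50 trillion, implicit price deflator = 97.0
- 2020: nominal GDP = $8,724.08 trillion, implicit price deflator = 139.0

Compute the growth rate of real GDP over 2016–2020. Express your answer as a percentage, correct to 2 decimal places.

Deflate each year: 2016 → 6917.50/0.970 = 7131.44; 2020 → 8724.08/1.390 = 6276.32.
So real GDP changed by 6276.32/7131.44 − 1 = -0.1199, i.e. -11.99%.

-11.99%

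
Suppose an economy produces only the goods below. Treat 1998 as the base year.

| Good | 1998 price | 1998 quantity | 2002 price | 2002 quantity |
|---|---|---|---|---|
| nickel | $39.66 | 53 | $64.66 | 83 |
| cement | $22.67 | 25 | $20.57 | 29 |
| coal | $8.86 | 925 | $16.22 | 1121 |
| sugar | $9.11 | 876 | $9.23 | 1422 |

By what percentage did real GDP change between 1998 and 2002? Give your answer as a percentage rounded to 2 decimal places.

42.41%

Real GDP 1998 = Nominal GDP 1998 = 39.66·53 + 22.67·25 + 8.86·925 + 9.11·876 = 18844.59.
Real GDP 2002 (at 1998 prices) = 39.66·83 + 22.67·29 + 8.86·1121 + 9.11·1422 = 26835.69.
Real growth = 26835.69/18844.59 − 1 = 0.4241.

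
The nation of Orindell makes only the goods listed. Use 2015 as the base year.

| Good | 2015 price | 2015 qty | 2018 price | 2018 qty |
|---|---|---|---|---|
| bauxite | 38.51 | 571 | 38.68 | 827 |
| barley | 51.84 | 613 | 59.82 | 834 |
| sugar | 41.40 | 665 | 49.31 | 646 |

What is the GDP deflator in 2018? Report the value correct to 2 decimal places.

Nominal GDP 2018 = 38.68·827 + 59.82·834 + 49.31·646 = 113732.50.
Real GDP 2018 (at 2015 prices) = 38.51·827 + 51.84·834 + 41.40·646 = 101826.73.
Deflator = Nominal/Real × 100 = 113732.50/101826.73 × 100 = 111.692.

111.69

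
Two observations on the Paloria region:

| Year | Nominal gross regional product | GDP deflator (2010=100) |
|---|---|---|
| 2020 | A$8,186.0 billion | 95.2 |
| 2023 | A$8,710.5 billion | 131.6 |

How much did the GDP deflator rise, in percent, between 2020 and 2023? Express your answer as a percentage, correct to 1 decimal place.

38.2%

Price-level change = 131.6 / 95.2 − 1 = 0.3824.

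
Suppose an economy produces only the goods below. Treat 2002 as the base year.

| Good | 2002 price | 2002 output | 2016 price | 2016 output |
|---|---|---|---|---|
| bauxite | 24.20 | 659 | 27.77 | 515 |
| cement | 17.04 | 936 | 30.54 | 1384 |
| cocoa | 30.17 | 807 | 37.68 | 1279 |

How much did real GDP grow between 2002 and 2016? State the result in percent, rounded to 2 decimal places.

Real GDP 2002 = Nominal GDP 2002 = 24.20·659 + 17.04·936 + 30.17·807 = 56244.43.
Real GDP 2016 (at 2002 prices) = 24.20·515 + 17.04·1384 + 30.17·1279 = 74633.79.
Real growth = 74633.79/56244.43 − 1 = 0.3270.

32.70%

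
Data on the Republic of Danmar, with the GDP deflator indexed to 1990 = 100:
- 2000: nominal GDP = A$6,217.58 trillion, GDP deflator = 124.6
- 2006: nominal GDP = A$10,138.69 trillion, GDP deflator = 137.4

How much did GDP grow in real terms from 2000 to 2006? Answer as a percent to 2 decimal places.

47.87%

Deflate each year: 2000 → 6217.58/1.246 = 4990.03; 2006 → 10138.69/1.374 = 7378.96.
So real GDP changed by 7378.96/4990.03 − 1 = 0.4787, i.e. 47.87%.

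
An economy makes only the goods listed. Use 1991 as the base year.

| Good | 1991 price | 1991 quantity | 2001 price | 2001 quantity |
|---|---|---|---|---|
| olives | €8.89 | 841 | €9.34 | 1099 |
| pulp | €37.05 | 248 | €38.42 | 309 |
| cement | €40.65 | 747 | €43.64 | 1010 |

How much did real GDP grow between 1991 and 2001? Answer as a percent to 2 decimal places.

32.41%

Real GDP 1991 = Nominal GDP 1991 = 8.89·841 + 37.05·248 + 40.65·747 = 47030.44.
Real GDP 2001 (at 1991 prices) = 8.89·1099 + 37.05·309 + 40.65·1010 = 62275.06.
Real growth = 62275.06/47030.44 − 1 = 0.3241.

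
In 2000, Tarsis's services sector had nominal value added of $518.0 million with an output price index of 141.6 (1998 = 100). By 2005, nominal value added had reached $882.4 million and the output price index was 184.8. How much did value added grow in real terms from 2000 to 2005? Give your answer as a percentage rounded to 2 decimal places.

Real value added 2000 = 518.0 / 1.416 = 365.82.
Real value added 2005 = 882.4 / 1.848 = 477.49.
Real growth = 477.49 / 365.82 − 1 = 0.3053.

30.53%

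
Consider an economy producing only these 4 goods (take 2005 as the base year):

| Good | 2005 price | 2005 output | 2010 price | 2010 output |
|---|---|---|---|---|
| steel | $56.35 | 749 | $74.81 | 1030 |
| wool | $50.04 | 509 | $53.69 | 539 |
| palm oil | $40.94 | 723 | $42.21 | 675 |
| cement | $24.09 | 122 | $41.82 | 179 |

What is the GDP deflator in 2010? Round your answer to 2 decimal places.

121.39

Nominal GDP 2010 = 74.81·1030 + 53.69·539 + 42.21·675 + 41.82·179 = 141970.74.
Real GDP 2010 (at 2005 prices) = 56.35·1030 + 50.04·539 + 40.94·675 + 24.09·179 = 116958.67.
Deflator = Nominal/Real × 100 = 141970.74/116958.67 × 100 = 121.385.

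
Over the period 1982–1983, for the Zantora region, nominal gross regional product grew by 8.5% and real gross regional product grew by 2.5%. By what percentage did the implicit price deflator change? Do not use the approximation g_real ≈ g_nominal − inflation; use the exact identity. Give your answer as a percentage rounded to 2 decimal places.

5.85%

(1 + g_nom) = (1 + g_real)(1 + π), so π = 1.0850 / 1.0250 − 1 = 0.05854.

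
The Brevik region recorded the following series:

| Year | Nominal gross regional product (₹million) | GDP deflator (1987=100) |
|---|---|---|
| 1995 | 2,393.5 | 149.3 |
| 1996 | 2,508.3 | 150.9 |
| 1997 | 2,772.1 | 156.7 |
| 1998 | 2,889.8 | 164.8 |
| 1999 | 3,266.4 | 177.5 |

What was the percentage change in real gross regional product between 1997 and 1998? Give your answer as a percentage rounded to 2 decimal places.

-0.88%

Real gross regional product 1997 = 2772.1/1.567 = 1769.05.
Real gross regional product 1998 = 2889.8/1.648 = 1753.52.
Change = 1753.52/1769.05 − 1 = -0.0088.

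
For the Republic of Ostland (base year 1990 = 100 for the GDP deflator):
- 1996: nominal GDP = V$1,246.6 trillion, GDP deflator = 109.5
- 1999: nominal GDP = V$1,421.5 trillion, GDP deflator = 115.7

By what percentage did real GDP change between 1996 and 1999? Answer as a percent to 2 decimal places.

Real GDP 1996 = 1246.6 / 1.095 = 1138.45.
Real GDP 1999 = 1421.5 / 1.157 = 1228.61.
Real growth = 1228.61 / 1138.45 − 1 = 0.0792.

7.92%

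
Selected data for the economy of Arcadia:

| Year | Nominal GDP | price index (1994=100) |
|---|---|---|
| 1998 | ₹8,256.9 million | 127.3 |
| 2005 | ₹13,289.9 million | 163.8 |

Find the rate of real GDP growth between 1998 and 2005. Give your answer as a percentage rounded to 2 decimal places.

Deflate each year: 1998 → 8256.9/1.273 = 6486.17; 2005 → 13289.9/1.638 = 8113.49.
So real GDP changed by 8113.49/6486.17 − 1 = 0.2509, i.e. 25.09%.

25.09%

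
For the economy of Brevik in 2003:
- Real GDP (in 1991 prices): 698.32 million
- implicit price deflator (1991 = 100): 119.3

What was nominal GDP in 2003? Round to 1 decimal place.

Nominal GDP = Real × (implicit price deflator/100) = 698.32 × 1.193 = 833.10.

833.1 million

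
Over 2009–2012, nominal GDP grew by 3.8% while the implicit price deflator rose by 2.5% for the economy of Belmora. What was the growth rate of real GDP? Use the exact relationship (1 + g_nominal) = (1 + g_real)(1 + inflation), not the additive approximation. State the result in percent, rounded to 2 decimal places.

1.27%

(1 + g_nom) = (1 + g_real)(1 + π), so g_real = 1.0380 / 1.0250 − 1 = 0.01268.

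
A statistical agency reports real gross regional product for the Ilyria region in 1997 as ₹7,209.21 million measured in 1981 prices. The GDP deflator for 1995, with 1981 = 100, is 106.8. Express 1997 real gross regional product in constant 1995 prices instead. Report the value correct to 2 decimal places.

₹7,699.44 million

Real gross regional product in 1995 prices = Real gross regional product in 1981 prices × (P_1995/P_1981) = 7209.21 × 1.068 = 7699.44.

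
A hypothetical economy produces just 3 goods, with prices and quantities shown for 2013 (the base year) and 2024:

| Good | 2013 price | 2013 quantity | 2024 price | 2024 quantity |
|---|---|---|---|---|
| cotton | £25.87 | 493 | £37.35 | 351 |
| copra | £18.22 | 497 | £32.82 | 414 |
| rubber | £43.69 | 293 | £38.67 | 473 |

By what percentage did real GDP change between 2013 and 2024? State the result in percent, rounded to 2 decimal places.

Real GDP 2013 = Nominal GDP 2013 = 25.87·493 + 18.22·497 + 43.69·293 = 34610.42.
Real GDP 2024 (at 2013 prices) = 25.87·351 + 18.22·414 + 43.69·473 = 37288.82.
Real growth = 37288.82/34610.42 − 1 = 0.0774.

7.74%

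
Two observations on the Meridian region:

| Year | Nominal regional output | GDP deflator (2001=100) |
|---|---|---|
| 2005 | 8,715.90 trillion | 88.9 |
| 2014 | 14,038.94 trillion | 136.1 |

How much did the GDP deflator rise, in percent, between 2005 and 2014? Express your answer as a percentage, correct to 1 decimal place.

53.1%

Price-level change = 136.1 / 88.9 − 1 = 0.5309.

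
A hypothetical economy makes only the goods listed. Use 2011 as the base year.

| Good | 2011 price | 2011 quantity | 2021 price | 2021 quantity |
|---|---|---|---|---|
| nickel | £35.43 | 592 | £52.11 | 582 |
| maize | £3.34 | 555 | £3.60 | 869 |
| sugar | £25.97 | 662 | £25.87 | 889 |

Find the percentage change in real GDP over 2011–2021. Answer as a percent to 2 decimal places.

Real GDP 2011 = Nominal GDP 2011 = 35.43·592 + 3.34·555 + 25.97·662 = 40020.40.
Real GDP 2021 (at 2011 prices) = 35.43·582 + 3.34·869 + 25.97·889 = 46610.05.
Real growth = 46610.05/40020.40 − 1 = 0.1647.

16.47%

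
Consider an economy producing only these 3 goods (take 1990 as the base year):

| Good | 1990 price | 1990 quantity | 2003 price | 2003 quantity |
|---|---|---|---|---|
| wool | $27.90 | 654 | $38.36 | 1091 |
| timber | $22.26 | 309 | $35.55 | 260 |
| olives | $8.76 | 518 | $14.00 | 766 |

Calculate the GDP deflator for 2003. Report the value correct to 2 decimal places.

Nominal GDP 2003 = 38.36·1091 + 35.55·260 + 14.00·766 = 61817.76.
Real GDP 2003 (at 1990 prices) = 27.90·1091 + 22.26·260 + 8.76·766 = 42936.66.
Deflator = Nominal/Real × 100 = 61817.76/42936.66 × 100 = 143.974.

143.97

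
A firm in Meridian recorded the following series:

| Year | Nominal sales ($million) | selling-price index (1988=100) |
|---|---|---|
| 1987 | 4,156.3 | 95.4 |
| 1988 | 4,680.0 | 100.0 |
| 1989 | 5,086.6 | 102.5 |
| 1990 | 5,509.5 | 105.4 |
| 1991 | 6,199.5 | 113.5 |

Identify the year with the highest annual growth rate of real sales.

1988

1988: real = 4680.0/1.000 = 4680.00; growth vs 1987 (4356.71) = 7.42%.
1989: real = 5086.6/1.025 = 4962.54; growth vs 1988 (4680.00) = 6.04%.
1990: real = 5509.5/1.054 = 5227.23; growth vs 1989 (4962.54) = 5.33%.
1991: real = 6199.5/1.135 = 5462.11; growth vs 1990 (5227.23) = 4.49%.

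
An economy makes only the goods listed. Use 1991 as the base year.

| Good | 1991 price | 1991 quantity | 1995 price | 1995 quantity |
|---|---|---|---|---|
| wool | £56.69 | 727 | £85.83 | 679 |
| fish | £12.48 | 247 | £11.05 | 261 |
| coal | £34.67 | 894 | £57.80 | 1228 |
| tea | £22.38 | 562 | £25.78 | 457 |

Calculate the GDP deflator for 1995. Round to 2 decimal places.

Nominal GDP 1995 = 85.83·679 + 11.05·261 + 57.80·1228 + 25.78·457 = 143922.48.
Real GDP 1995 (at 1991 prices) = 56.69·679 + 12.48·261 + 34.67·1228 + 22.38·457 = 94552.21.
Deflator = Nominal/Real × 100 = 143922.48/94552.21 × 100 = 152.215.

152.21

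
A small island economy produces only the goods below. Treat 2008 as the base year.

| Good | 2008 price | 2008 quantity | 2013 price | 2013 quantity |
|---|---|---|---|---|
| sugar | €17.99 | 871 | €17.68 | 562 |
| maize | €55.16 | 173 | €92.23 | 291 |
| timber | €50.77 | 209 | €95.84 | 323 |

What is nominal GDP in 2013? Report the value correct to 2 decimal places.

€67731.41

Nominal GDP 2013 = Σ (p_2013 × q_2013) = 17.68·562 + 92.23·291 + 95.84·323 = 67731.41.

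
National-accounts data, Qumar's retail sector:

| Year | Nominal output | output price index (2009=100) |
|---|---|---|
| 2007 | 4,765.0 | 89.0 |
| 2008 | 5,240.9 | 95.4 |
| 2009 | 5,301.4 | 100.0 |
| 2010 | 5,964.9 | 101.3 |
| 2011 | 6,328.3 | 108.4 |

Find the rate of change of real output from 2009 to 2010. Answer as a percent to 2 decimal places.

Real output 2009 = 5301.4/1.000 = 5301.40.
Real output 2010 = 5964.9/1.013 = 5888.35.
Change = 5888.35/5301.40 − 1 = 0.1107.

11.07%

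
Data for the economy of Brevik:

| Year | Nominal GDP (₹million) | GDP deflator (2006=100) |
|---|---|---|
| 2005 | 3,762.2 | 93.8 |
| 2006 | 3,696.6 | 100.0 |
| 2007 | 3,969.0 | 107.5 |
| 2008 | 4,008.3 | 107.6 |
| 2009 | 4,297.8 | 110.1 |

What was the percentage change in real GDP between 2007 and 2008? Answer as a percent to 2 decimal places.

Real GDP 2007 = 3969.0/1.075 = 3692.09.
Real GDP 2008 = 4008.3/1.076 = 3725.19.
Change = 3725.19/3692.09 − 1 = 0.0090.

0.90%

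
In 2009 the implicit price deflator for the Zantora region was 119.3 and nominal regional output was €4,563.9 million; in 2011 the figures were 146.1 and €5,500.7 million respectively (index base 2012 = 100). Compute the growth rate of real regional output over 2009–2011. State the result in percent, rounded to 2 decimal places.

-1.58%

Deflate each year: 2009 → 4563.9/1.193 = 3825.57; 2011 → 5500.7/1.461 = 3765.02.
So real regional output changed by 3765.02/3825.57 − 1 = -0.0158, i.e. -1.58%.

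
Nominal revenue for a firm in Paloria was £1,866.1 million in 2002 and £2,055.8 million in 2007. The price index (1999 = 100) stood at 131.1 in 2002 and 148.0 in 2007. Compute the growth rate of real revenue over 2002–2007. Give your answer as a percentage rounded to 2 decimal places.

-2.41%

Deflate each year: 2002 → 1866.1/1.311 = 1423.42; 2007 → 2055.8/1.480 = 1389.05.
So real revenue changed by 1389.05/1423.42 − 1 = -0.0241, i.e. -2.41%.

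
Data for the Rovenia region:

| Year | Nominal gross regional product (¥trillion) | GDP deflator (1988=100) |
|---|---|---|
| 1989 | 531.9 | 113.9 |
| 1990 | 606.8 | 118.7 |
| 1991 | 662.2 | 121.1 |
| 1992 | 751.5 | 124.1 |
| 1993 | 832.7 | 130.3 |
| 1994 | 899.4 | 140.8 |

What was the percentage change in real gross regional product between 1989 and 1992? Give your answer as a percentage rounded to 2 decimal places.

29.67%

Real gross regional product 1989 = 531.9/1.139 = 466.99.
Real gross regional product 1992 = 751.5/1.241 = 605.56.
Change = 605.56/466.99 − 1 = 0.2967.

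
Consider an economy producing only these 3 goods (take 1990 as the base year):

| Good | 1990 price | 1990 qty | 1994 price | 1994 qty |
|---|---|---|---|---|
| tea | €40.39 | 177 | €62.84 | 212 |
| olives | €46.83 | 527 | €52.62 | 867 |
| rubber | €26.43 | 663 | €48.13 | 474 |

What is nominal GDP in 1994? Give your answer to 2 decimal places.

Nominal GDP 1994 = Σ (p_1994 × q_1994) = 62.84·212 + 52.62·867 + 48.13·474 = 81757.24.

€81757.24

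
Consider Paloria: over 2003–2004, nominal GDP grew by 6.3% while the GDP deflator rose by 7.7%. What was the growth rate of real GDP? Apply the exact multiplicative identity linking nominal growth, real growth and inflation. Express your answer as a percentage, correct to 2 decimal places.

-1.30%

(1 + g_nom) = (1 + g_real)(1 + π), so g_real = 1.0630 / 1.0770 − 1 = -0.01300.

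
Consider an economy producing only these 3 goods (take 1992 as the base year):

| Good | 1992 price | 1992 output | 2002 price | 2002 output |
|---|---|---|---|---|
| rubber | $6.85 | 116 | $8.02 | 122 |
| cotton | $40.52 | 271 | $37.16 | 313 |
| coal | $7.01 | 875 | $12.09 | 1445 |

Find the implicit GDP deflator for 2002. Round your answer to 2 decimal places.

127.20

Nominal GDP 2002 = 8.02·122 + 37.16·313 + 12.09·1445 = 30079.57.
Real GDP 2002 (at 1992 prices) = 6.85·122 + 40.52·313 + 7.01·1445 = 23647.91.
Deflator = Nominal/Real × 100 = 30079.57/23647.91 × 100 = 127.198.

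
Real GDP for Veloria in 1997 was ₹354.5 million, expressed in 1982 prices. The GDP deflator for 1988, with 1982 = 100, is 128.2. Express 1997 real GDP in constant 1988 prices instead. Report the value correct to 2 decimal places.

₹454.47 million

Real GDP in 1988 prices = Real GDP in 1982 prices × (P_1988/P_1982) = 354.5 × 1.282 = 454.47.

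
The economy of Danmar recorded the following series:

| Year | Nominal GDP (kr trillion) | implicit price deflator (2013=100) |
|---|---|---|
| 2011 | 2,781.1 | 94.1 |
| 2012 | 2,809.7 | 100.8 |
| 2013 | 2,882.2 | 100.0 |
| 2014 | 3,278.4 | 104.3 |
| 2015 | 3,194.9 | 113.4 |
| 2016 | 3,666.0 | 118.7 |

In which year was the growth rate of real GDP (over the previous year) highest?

2012: real = 2809.7/1.008 = 2787.40; growth vs 2011 (2955.47) = -5.69%.
2013: real = 2882.2/1.000 = 2882.20; growth vs 2012 (2787.40) = 3.40%.
2014: real = 3278.4/1.043 = 3143.24; growth vs 2013 (2882.20) = 9.06%.
2015: real = 3194.9/1.134 = 2817.37; growth vs 2014 (3143.24) = -10.37%.
2016: real = 3666.0/1.187 = 3088.46; growth vs 2015 (2817.37) = 9.62%.

2016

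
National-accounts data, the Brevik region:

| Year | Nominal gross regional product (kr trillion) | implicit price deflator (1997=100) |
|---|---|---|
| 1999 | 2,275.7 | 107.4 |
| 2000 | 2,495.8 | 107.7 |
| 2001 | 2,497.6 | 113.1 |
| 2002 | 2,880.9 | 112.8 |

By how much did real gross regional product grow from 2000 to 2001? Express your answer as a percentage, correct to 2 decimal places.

Real gross regional product 2000 = 2495.8/1.077 = 2317.36.
Real gross regional product 2001 = 2497.6/1.131 = 2208.31.
Change = 2208.31/2317.36 − 1 = -0.0471.

-4.71%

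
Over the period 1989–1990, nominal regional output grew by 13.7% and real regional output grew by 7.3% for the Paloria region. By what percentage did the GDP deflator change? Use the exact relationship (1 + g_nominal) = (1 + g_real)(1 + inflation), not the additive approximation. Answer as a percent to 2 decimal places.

(1 + g_nom) = (1 + g_real)(1 + π), so π = 1.1370 / 1.0730 − 1 = 0.05965.

5.96%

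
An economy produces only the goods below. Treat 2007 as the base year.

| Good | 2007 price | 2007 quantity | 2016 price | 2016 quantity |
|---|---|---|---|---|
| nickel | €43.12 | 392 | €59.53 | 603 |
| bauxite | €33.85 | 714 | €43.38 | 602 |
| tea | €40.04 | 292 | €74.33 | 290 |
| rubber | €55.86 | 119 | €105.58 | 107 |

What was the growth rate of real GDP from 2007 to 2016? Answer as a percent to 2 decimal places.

Real GDP 2007 = Nominal GDP 2007 = 43.12·392 + 33.85·714 + 40.04·292 + 55.86·119 = 59410.96.
Real GDP 2016 (at 2007 prices) = 43.12·603 + 33.85·602 + 40.04·290 + 55.86·107 = 63967.68.
Real growth = 63967.68/59410.96 − 1 = 0.0767.

7.67%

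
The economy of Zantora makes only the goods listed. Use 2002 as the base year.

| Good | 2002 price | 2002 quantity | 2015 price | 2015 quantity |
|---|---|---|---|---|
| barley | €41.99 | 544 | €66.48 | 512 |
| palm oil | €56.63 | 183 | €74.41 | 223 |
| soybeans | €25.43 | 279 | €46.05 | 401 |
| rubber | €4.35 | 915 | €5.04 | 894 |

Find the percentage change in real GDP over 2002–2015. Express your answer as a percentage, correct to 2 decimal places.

Real GDP 2002 = Nominal GDP 2002 = 41.99·544 + 56.63·183 + 25.43·279 + 4.35·915 = 44281.07.
Real GDP 2015 (at 2002 prices) = 41.99·512 + 56.63·223 + 25.43·401 + 4.35·894 = 48213.70.
Real growth = 48213.70/44281.07 − 1 = 0.0888.

8.88%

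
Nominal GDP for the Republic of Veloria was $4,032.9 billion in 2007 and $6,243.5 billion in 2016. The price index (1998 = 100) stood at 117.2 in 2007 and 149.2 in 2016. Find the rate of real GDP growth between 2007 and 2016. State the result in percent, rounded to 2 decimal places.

Real GDP 2007 = 4032.9 / 1.172 = 3441.04.
Real GDP 2016 = 6243.5 / 1.492 = 4184.65.
Real growth = 4184.65 / 3441.04 − 1 = 0.2161.

21.61%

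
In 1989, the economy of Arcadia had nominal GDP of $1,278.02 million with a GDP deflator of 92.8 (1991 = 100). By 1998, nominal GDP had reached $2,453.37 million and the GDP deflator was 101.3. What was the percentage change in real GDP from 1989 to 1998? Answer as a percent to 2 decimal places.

75.86%

Deflate each year: 1989 → 1278.02/0.928 = 1377.18; 1998 → 2453.37/1.013 = 2421.89.
So real GDP changed by 2421.89/1377.18 − 1 = 0.7586, i.e. 75.86%.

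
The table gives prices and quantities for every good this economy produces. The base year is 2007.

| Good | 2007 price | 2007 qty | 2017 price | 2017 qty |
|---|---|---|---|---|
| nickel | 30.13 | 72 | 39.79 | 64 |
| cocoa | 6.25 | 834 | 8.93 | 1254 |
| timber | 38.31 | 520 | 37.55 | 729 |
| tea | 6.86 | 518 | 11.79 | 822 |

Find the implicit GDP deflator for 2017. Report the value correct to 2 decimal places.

117.26

Nominal GDP 2017 = 39.79·64 + 8.93·1254 + 37.55·729 + 11.79·822 = 50810.11.
Real GDP 2017 (at 2007 prices) = 30.13·64 + 6.25·1254 + 38.31·729 + 6.86·822 = 43332.73.
Deflator = Nominal/Real × 100 = 50810.11/43332.73 × 100 = 117.256.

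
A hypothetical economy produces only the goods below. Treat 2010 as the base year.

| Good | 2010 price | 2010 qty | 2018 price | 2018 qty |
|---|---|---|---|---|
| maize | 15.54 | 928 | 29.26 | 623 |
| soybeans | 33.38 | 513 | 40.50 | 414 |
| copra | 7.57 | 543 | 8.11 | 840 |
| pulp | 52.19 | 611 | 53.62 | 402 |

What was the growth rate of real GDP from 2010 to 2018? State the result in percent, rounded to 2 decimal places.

Real GDP 2010 = Nominal GDP 2010 = 15.54·928 + 33.38·513 + 7.57·543 + 52.19·611 = 67543.66.
Real GDP 2018 (at 2010 prices) = 15.54·623 + 33.38·414 + 7.57·840 + 52.19·402 = 50839.92.
Real growth = 50839.92/67543.66 − 1 = -0.2473.

-24.73%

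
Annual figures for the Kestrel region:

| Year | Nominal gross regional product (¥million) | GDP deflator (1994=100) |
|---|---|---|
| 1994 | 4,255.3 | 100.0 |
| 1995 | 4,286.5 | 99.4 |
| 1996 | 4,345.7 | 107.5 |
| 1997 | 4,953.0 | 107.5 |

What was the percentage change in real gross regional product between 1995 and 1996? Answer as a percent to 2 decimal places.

-6.26%

Real gross regional product 1995 = 4286.5/0.994 = 4312.37.
Real gross regional product 1996 = 4345.7/1.075 = 4042.51.
Change = 4042.51/4312.37 − 1 = -0.0626.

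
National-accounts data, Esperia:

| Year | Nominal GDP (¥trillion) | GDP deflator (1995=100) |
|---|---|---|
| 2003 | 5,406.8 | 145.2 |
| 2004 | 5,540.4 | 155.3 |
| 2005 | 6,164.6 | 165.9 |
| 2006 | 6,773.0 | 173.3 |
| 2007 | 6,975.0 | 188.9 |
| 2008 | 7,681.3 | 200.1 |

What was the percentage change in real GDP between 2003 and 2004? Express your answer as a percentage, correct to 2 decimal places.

-4.19%

Real GDP 2003 = 5406.8/1.452 = 3723.69.
Real GDP 2004 = 5540.4/1.553 = 3567.55.
Change = 3567.55/3723.69 − 1 = -0.0419.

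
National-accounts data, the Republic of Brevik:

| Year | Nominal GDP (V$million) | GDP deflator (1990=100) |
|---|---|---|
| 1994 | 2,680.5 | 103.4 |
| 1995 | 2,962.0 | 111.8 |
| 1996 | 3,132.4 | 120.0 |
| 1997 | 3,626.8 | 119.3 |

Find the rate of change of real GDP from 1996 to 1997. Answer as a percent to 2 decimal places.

Real GDP 1996 = 3132.4/1.200 = 2610.33.
Real GDP 1997 = 3626.8/1.193 = 3040.07.
Change = 3040.07/2610.33 − 1 = 0.1646.

16.46%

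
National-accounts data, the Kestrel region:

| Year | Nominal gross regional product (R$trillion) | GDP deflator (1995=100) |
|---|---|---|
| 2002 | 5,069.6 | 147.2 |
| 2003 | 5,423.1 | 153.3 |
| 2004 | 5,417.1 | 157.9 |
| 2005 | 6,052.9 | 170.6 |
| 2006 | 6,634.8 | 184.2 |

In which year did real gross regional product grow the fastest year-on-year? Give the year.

2005

2003: real = 5423.1/1.533 = 3537.57; growth vs 2002 (3444.02) = 2.72%.
2004: real = 5417.1/1.579 = 3430.72; growth vs 2003 (3537.57) = -3.02%.
2005: real = 6052.9/1.706 = 3548.01; growth vs 2004 (3430.72) = 3.42%.
2006: real = 6634.8/1.842 = 3601.95; growth vs 2005 (3548.01) = 1.52%.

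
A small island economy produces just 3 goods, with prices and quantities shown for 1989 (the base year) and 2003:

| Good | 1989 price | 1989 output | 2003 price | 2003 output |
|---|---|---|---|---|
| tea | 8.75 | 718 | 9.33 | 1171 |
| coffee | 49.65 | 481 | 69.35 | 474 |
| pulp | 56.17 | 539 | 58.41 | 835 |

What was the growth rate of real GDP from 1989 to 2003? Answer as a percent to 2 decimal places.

33.49%

Real GDP 1989 = Nominal GDP 1989 = 8.75·718 + 49.65·481 + 56.17·539 = 60439.78.
Real GDP 2003 (at 1989 prices) = 8.75·1171 + 49.65·474 + 56.17·835 = 80682.30.
Real growth = 80682.30/60439.78 − 1 = 0.3349.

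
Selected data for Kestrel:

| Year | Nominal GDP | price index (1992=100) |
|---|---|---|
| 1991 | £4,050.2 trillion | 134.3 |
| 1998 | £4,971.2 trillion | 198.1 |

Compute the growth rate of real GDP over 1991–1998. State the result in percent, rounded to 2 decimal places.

Deflate each year: 1991 → 4050.2/1.343 = 3015.79; 1998 → 4971.2/1.981 = 2509.44.
So real GDP changed by 2509.44/3015.79 − 1 = -0.1679, i.e. -16.79%.

-16.79%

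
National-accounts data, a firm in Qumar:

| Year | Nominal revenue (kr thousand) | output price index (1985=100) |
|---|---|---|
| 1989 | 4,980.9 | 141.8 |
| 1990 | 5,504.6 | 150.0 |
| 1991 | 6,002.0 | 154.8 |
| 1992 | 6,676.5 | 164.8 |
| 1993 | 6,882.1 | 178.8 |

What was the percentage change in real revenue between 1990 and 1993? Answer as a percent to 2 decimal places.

4.89%

Real revenue 1990 = 5504.6/1.500 = 3669.73.
Real revenue 1993 = 6882.1/1.788 = 3849.05.
Change = 3849.05/3669.73 − 1 = 0.0489.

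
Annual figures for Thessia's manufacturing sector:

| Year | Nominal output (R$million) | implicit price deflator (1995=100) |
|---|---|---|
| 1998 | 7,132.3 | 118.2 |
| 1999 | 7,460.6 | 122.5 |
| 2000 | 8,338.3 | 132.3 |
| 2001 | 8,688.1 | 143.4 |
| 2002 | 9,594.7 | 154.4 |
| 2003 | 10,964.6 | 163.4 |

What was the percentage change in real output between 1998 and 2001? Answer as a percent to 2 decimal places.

0.41%

Real output 1998 = 7132.3/1.182 = 6034.09.
Real output 2001 = 8688.1/1.434 = 6058.65.
Change = 6058.65/6034.09 − 1 = 0.0041.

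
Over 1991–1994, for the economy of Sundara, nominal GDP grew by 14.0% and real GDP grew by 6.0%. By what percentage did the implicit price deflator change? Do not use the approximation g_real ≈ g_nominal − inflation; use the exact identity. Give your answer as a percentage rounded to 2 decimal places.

7.55%

(1 + g_nom) = (1 + g_real)(1 + π), so π = 1.1400 / 1.0600 − 1 = 0.07547.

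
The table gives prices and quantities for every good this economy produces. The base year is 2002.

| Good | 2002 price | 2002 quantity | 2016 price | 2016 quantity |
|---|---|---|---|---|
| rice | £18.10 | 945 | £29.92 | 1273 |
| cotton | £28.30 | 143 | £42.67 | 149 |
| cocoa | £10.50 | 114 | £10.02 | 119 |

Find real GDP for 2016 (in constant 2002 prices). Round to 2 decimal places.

£28507.50

Real GDP 2016 = Σ (p_2002 × q_2016) = 18.10·1273 + 28.30·149 + 10.50·119 = 28507.50.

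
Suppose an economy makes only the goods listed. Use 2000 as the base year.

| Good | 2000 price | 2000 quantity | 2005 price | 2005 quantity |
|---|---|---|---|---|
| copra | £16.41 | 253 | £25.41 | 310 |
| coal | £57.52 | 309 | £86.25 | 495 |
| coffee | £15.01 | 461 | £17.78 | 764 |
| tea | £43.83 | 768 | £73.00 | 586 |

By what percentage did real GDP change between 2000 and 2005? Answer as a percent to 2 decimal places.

Real GDP 2000 = Nominal GDP 2000 = 16.41·253 + 57.52·309 + 15.01·461 + 43.83·768 = 62506.46.
Real GDP 2005 (at 2000 prices) = 16.41·310 + 57.52·495 + 15.01·764 + 43.83·586 = 70711.52.
Real growth = 70711.52/62506.46 − 1 = 0.1313.

13.13%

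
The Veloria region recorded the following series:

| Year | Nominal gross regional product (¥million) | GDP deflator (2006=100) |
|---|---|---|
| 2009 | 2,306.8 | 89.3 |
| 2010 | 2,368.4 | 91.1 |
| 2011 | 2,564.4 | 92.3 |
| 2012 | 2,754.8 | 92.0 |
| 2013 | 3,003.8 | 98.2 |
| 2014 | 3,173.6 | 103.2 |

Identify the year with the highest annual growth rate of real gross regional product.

2012

2010: real = 2368.4/0.911 = 2599.78; growth vs 2009 (2583.20) = 0.64%.
2011: real = 2564.4/0.923 = 2778.33; growth vs 2010 (2599.78) = 6.87%.
2012: real = 2754.8/0.920 = 2994.35; growth vs 2011 (2778.33) = 7.78%.
2013: real = 3003.8/0.982 = 3058.86; growth vs 2012 (2994.35) = 2.15%.
2014: real = 3173.6/1.032 = 3075.19; growth vs 2013 (3058.86) = 0.53%.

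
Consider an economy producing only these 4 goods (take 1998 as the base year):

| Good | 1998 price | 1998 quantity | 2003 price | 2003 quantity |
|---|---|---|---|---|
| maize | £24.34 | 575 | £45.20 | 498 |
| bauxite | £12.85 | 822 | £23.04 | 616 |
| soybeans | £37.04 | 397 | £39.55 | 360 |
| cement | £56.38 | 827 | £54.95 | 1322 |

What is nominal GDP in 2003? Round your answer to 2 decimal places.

Nominal GDP 2003 = Σ (p_2003 × q_2003) = 45.20·498 + 23.04·616 + 39.55·360 + 54.95·1322 = 123584.14.

£123584.14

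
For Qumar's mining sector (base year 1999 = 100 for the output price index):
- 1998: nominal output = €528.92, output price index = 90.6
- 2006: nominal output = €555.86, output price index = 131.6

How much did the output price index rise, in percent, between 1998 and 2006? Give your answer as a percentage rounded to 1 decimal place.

Price-level change = 131.6 / 90.6 − 1 = 0.4525.

45.3%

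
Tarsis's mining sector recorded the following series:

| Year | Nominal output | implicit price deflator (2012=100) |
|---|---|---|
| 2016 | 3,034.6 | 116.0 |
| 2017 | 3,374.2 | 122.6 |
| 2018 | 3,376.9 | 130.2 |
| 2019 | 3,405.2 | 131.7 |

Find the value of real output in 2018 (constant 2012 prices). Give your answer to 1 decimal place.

2,593.6

Real output 2018 = 3376.9 / 1.302 = 2593.63.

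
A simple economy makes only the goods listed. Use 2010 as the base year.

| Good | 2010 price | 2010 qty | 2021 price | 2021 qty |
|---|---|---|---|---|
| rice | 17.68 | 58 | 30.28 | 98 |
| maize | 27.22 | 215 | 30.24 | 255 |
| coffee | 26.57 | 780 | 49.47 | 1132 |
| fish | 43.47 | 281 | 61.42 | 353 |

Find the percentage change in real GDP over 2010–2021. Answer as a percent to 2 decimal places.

Real GDP 2010 = Nominal GDP 2010 = 17.68·58 + 27.22·215 + 26.57·780 + 43.47·281 = 39817.41.
Real GDP 2021 (at 2010 prices) = 17.68·98 + 27.22·255 + 26.57·1132 + 43.47·353 = 54095.89.
Real growth = 54095.89/39817.41 − 1 = 0.3586.

35.86%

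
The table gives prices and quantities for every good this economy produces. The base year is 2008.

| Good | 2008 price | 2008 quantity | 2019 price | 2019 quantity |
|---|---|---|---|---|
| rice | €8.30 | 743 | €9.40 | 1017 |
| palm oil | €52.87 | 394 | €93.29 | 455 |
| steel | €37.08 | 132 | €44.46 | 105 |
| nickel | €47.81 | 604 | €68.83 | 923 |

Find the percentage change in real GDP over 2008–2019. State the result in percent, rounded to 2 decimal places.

32.50%

Real GDP 2008 = Nominal GDP 2008 = 8.30·743 + 52.87·394 + 37.08·132 + 47.81·604 = 60769.48.
Real GDP 2019 (at 2008 prices) = 8.30·1017 + 52.87·455 + 37.08·105 + 47.81·923 = 80518.98.
Real growth = 80518.98/60769.48 − 1 = 0.3250.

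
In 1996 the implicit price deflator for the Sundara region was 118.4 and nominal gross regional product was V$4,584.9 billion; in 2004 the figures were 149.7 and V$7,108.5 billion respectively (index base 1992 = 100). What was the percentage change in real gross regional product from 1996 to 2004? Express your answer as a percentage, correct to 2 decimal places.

Deflate each year: 1996 → 4584.9/1.184 = 3872.38; 2004 → 7108.5/1.497 = 4748.50.
So real gross regional product changed by 4748.50/3872.38 − 1 = 0.2262, i.e. 22.62%.

22.62%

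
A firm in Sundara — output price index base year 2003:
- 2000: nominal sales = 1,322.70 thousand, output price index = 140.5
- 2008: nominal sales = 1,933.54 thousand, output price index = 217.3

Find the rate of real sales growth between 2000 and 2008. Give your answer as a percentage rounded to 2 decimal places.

Deflate each year: 2000 → 1322.70/1.405 = 941.42; 2008 → 1933.54/2.173 = 889.80.
So real sales changed by 889.80/941.42 − 1 = -0.0548, i.e. -5.48%.

-5.48%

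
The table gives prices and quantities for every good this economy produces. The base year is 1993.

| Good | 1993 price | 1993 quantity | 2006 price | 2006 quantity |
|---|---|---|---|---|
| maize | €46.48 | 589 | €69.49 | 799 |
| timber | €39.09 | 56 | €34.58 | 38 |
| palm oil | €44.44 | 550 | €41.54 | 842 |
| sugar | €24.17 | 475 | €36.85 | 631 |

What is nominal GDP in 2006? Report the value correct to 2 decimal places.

€115065.58

Nominal GDP 2006 = Σ (p_2006 × q_2006) = 69.49·799 + 34.58·38 + 41.54·842 + 36.85·631 = 115065.58.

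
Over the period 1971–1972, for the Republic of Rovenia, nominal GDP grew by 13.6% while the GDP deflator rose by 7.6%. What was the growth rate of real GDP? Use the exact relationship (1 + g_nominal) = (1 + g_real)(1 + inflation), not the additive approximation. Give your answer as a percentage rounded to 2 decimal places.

5.58%

(1 + g_nom) = (1 + g_real)(1 + π), so g_real = 1.1360 / 1.0760 − 1 = 0.05576.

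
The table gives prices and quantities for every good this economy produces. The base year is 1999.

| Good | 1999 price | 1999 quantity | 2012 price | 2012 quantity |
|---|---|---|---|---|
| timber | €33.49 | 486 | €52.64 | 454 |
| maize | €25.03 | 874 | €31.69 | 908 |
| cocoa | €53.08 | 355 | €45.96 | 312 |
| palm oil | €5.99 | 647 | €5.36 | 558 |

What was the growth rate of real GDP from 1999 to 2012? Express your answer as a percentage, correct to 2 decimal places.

-4.99%

Real GDP 1999 = Nominal GDP 1999 = 33.49·486 + 25.03·874 + 53.08·355 + 5.99·647 = 60871.29.
Real GDP 2012 (at 1999 prices) = 33.49·454 + 25.03·908 + 53.08·312 + 5.99·558 = 57835.08.
Real growth = 57835.08/60871.29 − 1 = -0.0499.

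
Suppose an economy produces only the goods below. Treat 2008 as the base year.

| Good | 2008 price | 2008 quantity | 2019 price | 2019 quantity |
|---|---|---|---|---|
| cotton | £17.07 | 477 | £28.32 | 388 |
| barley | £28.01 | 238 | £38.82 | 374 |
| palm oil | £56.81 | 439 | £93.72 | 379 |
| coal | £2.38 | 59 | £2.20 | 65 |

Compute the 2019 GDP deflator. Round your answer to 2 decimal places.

Nominal GDP 2019 = 28.32·388 + 38.82·374 + 93.72·379 + 2.20·65 = 61169.72.
Real GDP 2019 (at 2008 prices) = 17.07·388 + 28.01·374 + 56.81·379 + 2.38·65 = 38784.59.
Deflator = Nominal/Real × 100 = 61169.72/38784.59 × 100 = 157.717.

157.72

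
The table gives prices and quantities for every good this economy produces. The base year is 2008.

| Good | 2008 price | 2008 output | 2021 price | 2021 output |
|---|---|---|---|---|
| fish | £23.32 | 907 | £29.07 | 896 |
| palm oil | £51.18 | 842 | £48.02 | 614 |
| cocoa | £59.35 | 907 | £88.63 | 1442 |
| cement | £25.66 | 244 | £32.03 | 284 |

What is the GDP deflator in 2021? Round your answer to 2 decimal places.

132.54

Nominal GDP 2021 = 29.07·896 + 48.02·614 + 88.63·1442 + 32.03·284 = 192431.98.
Real GDP 2021 (at 2008 prices) = 23.32·896 + 51.18·614 + 59.35·1442 + 25.66·284 = 145189.38.
Deflator = Nominal/Real × 100 = 192431.98/145189.38 × 100 = 132.539.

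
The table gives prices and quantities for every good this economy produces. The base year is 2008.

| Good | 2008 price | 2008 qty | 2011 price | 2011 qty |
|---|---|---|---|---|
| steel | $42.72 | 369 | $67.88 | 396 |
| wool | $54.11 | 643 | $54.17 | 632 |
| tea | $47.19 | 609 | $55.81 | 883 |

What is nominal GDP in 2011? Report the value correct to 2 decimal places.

$110396.15

Nominal GDP 2011 = Σ (p_2011 × q_2011) = 67.88·396 + 54.17·632 + 55.81·883 = 110396.15.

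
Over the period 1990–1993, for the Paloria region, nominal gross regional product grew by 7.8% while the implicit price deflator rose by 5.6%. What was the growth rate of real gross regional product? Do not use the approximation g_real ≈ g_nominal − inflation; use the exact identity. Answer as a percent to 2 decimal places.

2.08%

(1 + g_nom) = (1 + g_real)(1 + π), so g_real = 1.0780 / 1.0560 − 1 = 0.02083.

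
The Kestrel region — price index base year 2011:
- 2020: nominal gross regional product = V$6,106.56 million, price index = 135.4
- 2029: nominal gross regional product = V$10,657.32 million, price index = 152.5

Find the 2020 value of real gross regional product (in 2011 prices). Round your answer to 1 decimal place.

V$4,510.0 million

Real gross regional product = Nominal / (price index/100) = 6106.56 / 1.354 = 4510.01.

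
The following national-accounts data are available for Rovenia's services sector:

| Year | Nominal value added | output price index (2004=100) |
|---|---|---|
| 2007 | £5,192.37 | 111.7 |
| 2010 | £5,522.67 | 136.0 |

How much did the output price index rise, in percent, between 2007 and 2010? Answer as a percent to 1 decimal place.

Price-level change = 136.0 / 111.7 − 1 = 0.2175.

21.8%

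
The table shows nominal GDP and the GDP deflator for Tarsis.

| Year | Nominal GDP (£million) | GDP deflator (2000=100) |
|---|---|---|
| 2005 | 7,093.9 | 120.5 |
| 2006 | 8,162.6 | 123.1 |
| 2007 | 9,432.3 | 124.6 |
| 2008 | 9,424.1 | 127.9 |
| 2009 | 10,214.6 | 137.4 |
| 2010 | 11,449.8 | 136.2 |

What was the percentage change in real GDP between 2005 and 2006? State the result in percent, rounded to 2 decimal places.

Real GDP 2005 = 7093.9/1.205 = 5887.05.
Real GDP 2006 = 8162.6/1.231 = 6630.87.
Change = 6630.87/5887.05 − 1 = 0.1263.

12.63%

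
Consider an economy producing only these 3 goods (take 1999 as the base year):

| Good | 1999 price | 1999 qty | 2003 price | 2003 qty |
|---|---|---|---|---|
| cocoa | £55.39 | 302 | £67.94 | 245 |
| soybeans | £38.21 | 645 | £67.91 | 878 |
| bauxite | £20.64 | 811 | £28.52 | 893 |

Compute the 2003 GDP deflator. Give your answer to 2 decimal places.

155.21

Nominal GDP 2003 = 67.94·245 + 67.91·878 + 28.52·893 = 101738.64.
Real GDP 2003 (at 1999 prices) = 55.39·245 + 38.21·878 + 20.64·893 = 65550.45.
Deflator = Nominal/Real × 100 = 101738.64/65550.45 × 100 = 155.207.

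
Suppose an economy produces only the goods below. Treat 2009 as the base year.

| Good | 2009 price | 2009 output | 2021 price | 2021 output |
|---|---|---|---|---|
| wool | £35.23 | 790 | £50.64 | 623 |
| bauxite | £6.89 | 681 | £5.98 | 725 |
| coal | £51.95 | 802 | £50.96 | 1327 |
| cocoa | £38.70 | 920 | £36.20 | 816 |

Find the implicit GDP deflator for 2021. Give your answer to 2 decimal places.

104.38

Nominal GDP 2021 = 50.64·623 + 5.98·725 + 50.96·1327 + 36.20·816 = 133047.34.
Real GDP 2021 (at 2009 prices) = 35.23·623 + 6.89·725 + 51.95·1327 + 38.70·816 = 127460.39.
Deflator = Nominal/Real × 100 = 133047.34/127460.39 × 100 = 104.383.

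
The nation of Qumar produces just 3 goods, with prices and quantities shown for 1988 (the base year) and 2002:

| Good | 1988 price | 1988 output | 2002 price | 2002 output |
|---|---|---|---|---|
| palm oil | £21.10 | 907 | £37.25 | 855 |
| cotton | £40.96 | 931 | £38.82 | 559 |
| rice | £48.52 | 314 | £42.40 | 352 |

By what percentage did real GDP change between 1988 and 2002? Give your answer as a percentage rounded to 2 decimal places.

Real GDP 1988 = Nominal GDP 1988 = 21.10·907 + 40.96·931 + 48.52·314 = 72506.74.
Real GDP 2002 (at 1988 prices) = 21.10·855 + 40.96·559 + 48.52·352 = 58016.18.
Real growth = 58016.18/72506.74 − 1 = -0.1999.

-19.99%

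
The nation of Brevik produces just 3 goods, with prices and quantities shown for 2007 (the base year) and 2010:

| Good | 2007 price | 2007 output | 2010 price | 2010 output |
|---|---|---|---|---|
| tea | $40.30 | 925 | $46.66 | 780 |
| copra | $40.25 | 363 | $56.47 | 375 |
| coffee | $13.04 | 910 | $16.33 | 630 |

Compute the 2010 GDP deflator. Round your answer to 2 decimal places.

Nominal GDP 2010 = 46.66·780 + 56.47·375 + 16.33·630 = 67858.95.
Real GDP 2010 (at 2007 prices) = 40.30·780 + 40.25·375 + 13.04·630 = 54742.95.
Deflator = Nominal/Real × 100 = 67858.95/54742.95 × 100 = 123.959.

123.96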